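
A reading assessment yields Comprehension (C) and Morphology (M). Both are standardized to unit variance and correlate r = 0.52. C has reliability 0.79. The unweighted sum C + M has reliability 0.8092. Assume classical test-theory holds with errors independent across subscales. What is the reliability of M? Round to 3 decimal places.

Var(C+M) = 2 + 2·0.52 = 3.040.
True-score variance = ρ_C + ρ_M + 2·0.52, so 0.8092 = (0.79 + ρ_M + 1.04) / 3.040.
ρ_M = 0.8092·3.040 − 0.79 − 1.04 = 0.630.

0.630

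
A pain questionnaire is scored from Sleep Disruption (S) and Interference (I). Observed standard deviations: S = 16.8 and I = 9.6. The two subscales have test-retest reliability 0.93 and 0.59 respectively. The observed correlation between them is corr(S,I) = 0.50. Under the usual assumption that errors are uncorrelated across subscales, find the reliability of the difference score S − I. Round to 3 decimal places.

0.730

Var(S−I) = 16.8² + 9.6² − 2·16.8·9.6·0.50 = 374.4 − 161.28 = 213.12.
With uncorrelated errors the cross-covariances are all true-score covariance, so they carry over unchanged; only the diagonal terms shrink to ρᵢσᵢ².
True-score variance = [16.8²·0.93 + 9.6²·0.59] − 161.28 = 316.858 − 161.28 = 155.578.
Reliability = 155.578 / 213.12 = 0.730.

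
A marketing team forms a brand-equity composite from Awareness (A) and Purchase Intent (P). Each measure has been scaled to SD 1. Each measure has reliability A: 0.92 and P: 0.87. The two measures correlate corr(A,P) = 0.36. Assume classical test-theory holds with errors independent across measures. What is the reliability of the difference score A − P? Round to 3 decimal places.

0.836

Var(A−P) = 1 + 1 − 2·0.36 = 2 − 0.72 = 1.28.
Because errors are independent across components, Cov(Tᵢ,Tⱼ) = Cov(Xᵢ,Xⱼ); the off-diagonal part of the true-score variance is the same as above.
True-score variance = [0.92 + 0.87] − 0.72 = 1.79 − 0.72 = 1.07.
Reliability = 1.07 / 1.28 = 0.836.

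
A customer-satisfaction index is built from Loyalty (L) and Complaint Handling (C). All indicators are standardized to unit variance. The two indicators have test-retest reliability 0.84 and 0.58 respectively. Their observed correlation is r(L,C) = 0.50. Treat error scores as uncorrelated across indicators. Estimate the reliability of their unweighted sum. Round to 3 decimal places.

Var(L+C) = 2 + 2·[0.50] = 2 + 1 = 3.
Under uncorrelated errors the observed covariances equal the true-score covariances, so only the own-variance terms attenuate.
True-score variance = [0.84 + 0.58] + 1 = 1.42 + 1 = 2.42.
Reliability = 2.42 / 3 = 0.807.

0.807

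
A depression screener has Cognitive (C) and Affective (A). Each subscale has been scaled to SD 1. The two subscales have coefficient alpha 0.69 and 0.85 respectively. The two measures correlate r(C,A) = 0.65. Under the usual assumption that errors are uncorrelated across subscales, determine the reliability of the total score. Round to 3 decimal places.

Var(C+A) = 2 + 2·[0.65] = 2 + 1.3 = 3.3.
Because errors are independent across components, Cov(Tᵢ,Tⱼ) = Cov(Xᵢ,Xⱼ); the off-diagonal part of the true-score variance is the same as above.
True-score variance = [0.69 + 0.85] + 1.3 = 1.54 + 1.3 = 2.84.
Reliability = 2.84 / 3.3 = 0.861.

0.861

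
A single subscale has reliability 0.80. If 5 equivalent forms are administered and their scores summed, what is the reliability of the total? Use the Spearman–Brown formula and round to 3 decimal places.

0.952

ρ_k = kρ / (1 + (k−1)ρ) = 5·0.80 / (1 + 4·0.80) = 4.000 / 4.200 = 0.952.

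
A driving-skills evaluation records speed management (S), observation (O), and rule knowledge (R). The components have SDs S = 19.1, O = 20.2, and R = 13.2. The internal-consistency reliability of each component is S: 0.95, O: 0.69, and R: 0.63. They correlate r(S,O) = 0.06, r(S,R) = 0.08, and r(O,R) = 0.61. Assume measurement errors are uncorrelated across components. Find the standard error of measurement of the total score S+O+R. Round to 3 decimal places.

14.464

Var(total) = 947.09 + 411.938 = 1359.03.
True-score variance = 737.888 + 411.938 = 1149.83, so reliability = 0.8461.
Error variance = 1359.03 − 1149.83 = 209.202; SEM = √209.202 = 14.464.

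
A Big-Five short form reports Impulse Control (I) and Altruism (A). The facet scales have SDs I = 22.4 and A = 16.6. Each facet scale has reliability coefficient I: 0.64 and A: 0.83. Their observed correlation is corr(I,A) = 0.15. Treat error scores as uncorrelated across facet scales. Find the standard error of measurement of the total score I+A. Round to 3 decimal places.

15.082

Var(total) = 777.32 + 111.552 = 888.872.
True-score variance = 549.841 + 111.552 = 661.393, so reliability = 0.7441.
Error variance = 888.872 − 661.393 = 227.479; SEM = √227.479 = 15.082.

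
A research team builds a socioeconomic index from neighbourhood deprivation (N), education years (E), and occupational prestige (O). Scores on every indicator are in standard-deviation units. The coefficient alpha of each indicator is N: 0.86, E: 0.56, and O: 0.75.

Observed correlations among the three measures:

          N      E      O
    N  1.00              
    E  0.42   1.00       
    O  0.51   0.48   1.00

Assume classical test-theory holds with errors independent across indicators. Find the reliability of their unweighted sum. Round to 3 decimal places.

Var(N+E+O) = 3 + 2·[0.42 + 0.51 + 0.48] = 3 + 2.82 = 5.82.
Under uncorrelated errors the observed covariances equal the true-score covariances, so only the own-variance terms attenuate.
True-score variance = [0.86 + 0.56 + 0.75] + 2.82 = 2.17 + 2.82 = 4.99.
Reliability = 4.99 / 5.82 = 0.857.

0.857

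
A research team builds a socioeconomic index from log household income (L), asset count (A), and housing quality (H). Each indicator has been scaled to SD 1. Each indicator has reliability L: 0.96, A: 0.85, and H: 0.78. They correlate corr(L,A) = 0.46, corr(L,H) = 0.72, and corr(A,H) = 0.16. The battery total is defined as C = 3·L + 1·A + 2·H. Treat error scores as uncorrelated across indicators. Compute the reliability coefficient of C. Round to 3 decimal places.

0.947

Var(C) = 3² + 1 + 2² + 2·[3·0.46 + 6·0.72 + 2·0.16] = 14 + 12.04 = 26.04.
Because errors are independent across components, Cov(Tᵢ,Tⱼ) = Cov(Xᵢ,Xⱼ); the off-diagonal part of the true-score variance is the same as above.
True-score variance = [3²·0.96 + 0.85 + 2²·0.78] + 12.04 = 12.61 + 12.04 = 24.65.
Reliability = 24.65 / 26.04 = 0.947.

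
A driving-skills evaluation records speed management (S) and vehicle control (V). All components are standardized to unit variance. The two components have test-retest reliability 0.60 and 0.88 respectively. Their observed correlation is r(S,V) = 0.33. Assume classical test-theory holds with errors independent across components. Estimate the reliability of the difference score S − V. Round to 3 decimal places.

0.612

Var(S−V) = 1 + 1 − 2·0.33 = 2 − 0.66 = 1.34.
Because errors are independent across components, Cov(Tᵢ,Tⱼ) = Cov(Xᵢ,Xⱼ); the off-diagonal part of the true-score variance is the same as above.
True-score variance = [0.60 + 0.88] − 0.66 = 1.48 − 0.66 = 0.82.
Reliability = 0.82 / 1.34 = 0.612.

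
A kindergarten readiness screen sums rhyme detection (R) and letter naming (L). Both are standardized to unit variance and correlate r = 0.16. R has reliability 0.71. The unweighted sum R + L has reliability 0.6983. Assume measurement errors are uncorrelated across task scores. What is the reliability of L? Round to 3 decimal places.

0.590

Var(R+L) = 2 + 2·0.16 = 2.320.
True-score variance = ρ_R + ρ_L + 2·0.16, so 0.6983 = (0.71 + ρ_L + 0.32) / 2.320.
ρ_L = 0.6983·2.320 − 0.71 − 0.32 = 0.590.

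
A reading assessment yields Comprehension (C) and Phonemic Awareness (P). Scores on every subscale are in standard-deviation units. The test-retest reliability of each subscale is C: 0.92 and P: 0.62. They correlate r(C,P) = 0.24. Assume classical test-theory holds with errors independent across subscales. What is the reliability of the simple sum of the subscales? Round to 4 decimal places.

0.8145

Var(C+P) = 2 + 2·[0.24] = 2 + 0.48 = 2.48.
Because errors are independent across components, Cov(Tᵢ,Tⱼ) = Cov(Xᵢ,Xⱼ); the off-diagonal part of the true-score variance is the same as above.
True-score variance = [0.92 + 0.62] + 0.48 = 1.54 + 0.48 = 2.02.
Reliability = 2.02 / 2.48 = 0.8145.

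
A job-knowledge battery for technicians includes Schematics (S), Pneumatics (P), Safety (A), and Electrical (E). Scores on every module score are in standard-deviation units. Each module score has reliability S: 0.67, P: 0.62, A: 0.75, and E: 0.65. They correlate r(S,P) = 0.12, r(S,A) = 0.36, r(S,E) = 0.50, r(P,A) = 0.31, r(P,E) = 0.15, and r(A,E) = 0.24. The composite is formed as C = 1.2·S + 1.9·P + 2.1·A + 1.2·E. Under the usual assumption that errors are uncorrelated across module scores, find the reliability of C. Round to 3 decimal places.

0.819

Var(C) = 1.2² + 1.9² + 2.1² + 1.2² + 2·[2.28·0.12 + 2.52·0.36 + 1.44·0.50 + 3.99·0.31 + 2.28·0.15 + 2.52·0.24] = 10.9 + 8.169 = 19.069.
Under uncorrelated errors the observed covariances equal the true-score covariances, so only the own-variance terms attenuate.
True-score variance = [1.2²·0.67 + 1.9²·0.62 + 2.1²·0.75 + 1.2²·0.65] + 8.169 = 7.4465 + 8.169 = 15.6155.
Reliability = 15.6155 / 19.069 = 0.819.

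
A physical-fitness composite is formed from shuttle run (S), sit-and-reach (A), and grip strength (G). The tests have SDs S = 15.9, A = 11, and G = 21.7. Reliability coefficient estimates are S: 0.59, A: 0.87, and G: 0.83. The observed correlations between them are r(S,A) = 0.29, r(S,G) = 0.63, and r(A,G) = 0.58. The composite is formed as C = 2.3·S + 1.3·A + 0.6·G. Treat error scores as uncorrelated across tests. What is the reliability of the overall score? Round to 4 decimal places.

0.7867

Var(C) = 2.3²·15.9² + 1.3²·11² + 0.6²·21.7² + 2·[2.99·15.9·11·0.29 + 1.38·15.9·21.7·0.63 + 0.78·11·21.7·0.58] = 1711.38 + 1119.23 = 2830.6.
Because errors are independent across components, Cov(Tᵢ,Tⱼ) = Cov(Xᵢ,Xⱼ); the off-diagonal part of the true-score variance is the same as above.
True-score variance = [2.3²·15.9²·0.59 + 1.3²·11²·0.87 + 0.6²·21.7²·0.83] + 1119.23 = 1107.65 + 1119.23 = 2226.88.
Reliability = 2226.88 / 2830.6 = 0.7867.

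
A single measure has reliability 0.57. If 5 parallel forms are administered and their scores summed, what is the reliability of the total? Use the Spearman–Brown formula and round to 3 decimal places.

0.869

ρ_k = kρ / (1 + (k−1)ρ) = 5·0.57 / (1 + 4·0.57) = 2.850 / 3.280 = 0.869.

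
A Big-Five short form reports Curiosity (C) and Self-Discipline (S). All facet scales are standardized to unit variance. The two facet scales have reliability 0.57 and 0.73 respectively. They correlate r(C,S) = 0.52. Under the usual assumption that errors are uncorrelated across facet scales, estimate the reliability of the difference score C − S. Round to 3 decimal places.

Var(C−S) = 1 + 1 − 2·0.52 = 2 − 1.04 = 0.96.
Because errors are independent across components, Cov(Tᵢ,Tⱼ) = Cov(Xᵢ,Xⱼ); the off-diagonal part of the true-score variance is the same as above.
True-score variance = [0.57 + 0.73] − 1.04 = 1.3 − 1.04 = 0.26.
Reliability = 0.26 / 0.96 = 0.271.

0.271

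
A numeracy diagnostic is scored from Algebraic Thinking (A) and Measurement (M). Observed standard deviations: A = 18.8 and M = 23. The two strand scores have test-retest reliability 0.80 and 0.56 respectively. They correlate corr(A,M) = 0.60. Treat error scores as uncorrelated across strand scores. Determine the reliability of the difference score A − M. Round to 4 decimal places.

0.1653

Var(A−M) = 18.8² + 23² − 2·18.8·23·0.60 = 882.44 − 518.88 = 363.56.
Under uncorrelated errors the observed covariances equal the true-score covariances, so only the own-variance terms attenuate.
True-score variance = [18.8²·0.80 + 23²·0.56] − 518.88 = 578.992 − 518.88 = 60.112.
Reliability = 60.112 / 363.56 = 0.1653.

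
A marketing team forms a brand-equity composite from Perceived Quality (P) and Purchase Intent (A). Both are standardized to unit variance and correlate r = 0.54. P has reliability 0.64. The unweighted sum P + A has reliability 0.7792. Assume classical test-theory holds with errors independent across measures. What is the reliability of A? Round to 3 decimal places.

Var(P+A) = 2 + 2·0.54 = 3.080.
True-score variance = ρ_P + ρ_A + 2·0.54, so 0.7792 = (0.64 + ρ_A + 1.08) / 3.080.
ρ_A = 0.7792·3.080 − 0.64 − 1.08 = 0.680.

0.680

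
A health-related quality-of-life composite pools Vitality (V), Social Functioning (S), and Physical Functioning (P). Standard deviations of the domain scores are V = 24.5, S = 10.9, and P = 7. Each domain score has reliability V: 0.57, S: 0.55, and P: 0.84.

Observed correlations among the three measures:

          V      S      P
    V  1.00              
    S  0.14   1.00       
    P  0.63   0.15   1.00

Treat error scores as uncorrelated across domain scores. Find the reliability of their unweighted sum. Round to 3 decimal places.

Var(V+S+P) = 24.5² + 10.9² + 7² + 2·[24.5·10.9·0.14 + 24.5·7·0.63 + 10.9·7·0.15] = 768.06 + 313.754 = 1081.81.
Because errors are independent across components, Cov(Tᵢ,Tⱼ) = Cov(Xᵢ,Xⱼ); the off-diagonal part of the true-score variance is the same as above.
True-score variance = [24.5²·0.57 + 10.9²·0.55 + 7²·0.84] + 313.754 = 448.648 + 313.754 = 762.402.
Reliability = 762.402 / 1081.81 = 0.705.

0.705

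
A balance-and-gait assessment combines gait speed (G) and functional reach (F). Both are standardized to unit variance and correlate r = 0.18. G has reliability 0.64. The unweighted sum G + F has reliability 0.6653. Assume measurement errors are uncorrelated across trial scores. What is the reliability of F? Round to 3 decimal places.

0.570

Var(G+F) = 2 + 2·0.18 = 2.360.
True-score variance = ρ_G + ρ_F + 2·0.18, so 0.6653 = (0.64 + ρ_F + 0.36) / 2.360.
ρ_F = 0.6653·2.360 − 0.64 − 0.36 = 0.570.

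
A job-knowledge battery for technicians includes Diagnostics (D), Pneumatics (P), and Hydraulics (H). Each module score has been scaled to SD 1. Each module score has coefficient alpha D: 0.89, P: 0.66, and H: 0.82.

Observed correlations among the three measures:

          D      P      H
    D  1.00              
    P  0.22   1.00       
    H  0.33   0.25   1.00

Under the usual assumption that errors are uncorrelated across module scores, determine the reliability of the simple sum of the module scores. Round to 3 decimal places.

0.863

Var(D+P+H) = 3 + 2·[0.22 + 0.33 + 0.25] = 3 + 1.6 = 4.6.
Under uncorrelated errors the observed covariances equal the true-score covariances, so only the own-variance terms attenuate.
True-score variance = [0.89 + 0.66 + 0.82] + 1.6 = 2.37 + 1.6 = 3.97.
Reliability = 3.97 / 4.6 = 0.863.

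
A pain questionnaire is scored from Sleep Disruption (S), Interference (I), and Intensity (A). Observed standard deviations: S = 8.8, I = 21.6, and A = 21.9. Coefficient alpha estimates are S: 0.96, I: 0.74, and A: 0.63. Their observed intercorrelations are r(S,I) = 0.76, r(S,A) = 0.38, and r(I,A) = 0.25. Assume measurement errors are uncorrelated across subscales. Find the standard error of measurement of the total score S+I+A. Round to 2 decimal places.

Var(total) = 1023.61 + 671.909 = 1695.52.
True-score variance = 721.751 + 671.909 = 1393.66, so reliability = 0.8220.
Error variance = 1695.52 − 1393.66 = 301.859; SEM = √301.859 = 17.37.

17.37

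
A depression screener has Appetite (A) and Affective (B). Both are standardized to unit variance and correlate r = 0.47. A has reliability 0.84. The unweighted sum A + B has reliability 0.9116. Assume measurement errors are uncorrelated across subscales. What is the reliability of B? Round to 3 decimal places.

0.900

Var(A+B) = 2 + 2·0.47 = 2.940.
True-score variance = ρ_A + ρ_B + 2·0.47, so 0.9116 = (0.84 + ρ_B + 0.94) / 2.940.
ρ_B = 0.9116·2.940 − 0.84 − 0.94 = 0.900.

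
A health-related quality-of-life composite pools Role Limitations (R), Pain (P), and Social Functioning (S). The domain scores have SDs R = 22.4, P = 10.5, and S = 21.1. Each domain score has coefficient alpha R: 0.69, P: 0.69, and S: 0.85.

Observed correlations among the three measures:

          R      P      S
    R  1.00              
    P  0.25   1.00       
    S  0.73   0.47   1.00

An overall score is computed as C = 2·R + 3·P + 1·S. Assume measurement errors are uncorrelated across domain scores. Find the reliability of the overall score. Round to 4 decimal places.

0.8381

Var(C) = 2²·22.4² + 3²·10.5² + 21.1² + 2·[6·22.4·10.5·0.25 + 2·22.4·21.1·0.73 + 3·10.5·21.1·0.47] = 3444.5 + 2710.48 = 6154.98.
Under uncorrelated errors the observed covariances equal the true-score covariances, so only the own-variance terms attenuate.
True-score variance = [2²·22.4²·0.69 + 3²·10.5²·0.69 + 21.1²·0.85] + 2710.48 = 2447.94 + 2710.48 = 5158.42.
Reliability = 5158.42 / 6154.98 = 0.8381.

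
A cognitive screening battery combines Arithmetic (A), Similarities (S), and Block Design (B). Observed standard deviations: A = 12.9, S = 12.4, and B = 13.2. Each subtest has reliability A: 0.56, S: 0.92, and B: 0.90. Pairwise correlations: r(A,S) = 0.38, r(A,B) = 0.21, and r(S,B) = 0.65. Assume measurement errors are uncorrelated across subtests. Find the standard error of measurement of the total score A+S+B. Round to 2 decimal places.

Var(total) = 494.41 + 405.871 = 900.281.
True-score variance = 391.465 + 405.871 = 797.336, so reliability = 0.8857.
Error variance = 900.281 − 797.336 = 102.945; SEM = √102.945 = 10.15.

10.15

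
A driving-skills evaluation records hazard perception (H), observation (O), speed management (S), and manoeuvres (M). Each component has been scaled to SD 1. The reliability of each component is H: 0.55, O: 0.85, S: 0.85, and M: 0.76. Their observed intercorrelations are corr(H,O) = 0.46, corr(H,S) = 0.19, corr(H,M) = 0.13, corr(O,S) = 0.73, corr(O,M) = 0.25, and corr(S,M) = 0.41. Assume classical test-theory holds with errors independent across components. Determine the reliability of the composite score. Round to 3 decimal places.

Var(H+O+S+M) = 4 + 2·[0.46 + 0.19 + 0.13 + 0.73 + 0.25 + 0.41] = 4 + 4.34 = 8.34.
Because errors are independent across components, Cov(Tᵢ,Tⱼ) = Cov(Xᵢ,Xⱼ); the off-diagonal part of the true-score variance is the same as above.
True-score variance = [0.55 + 0.85 + 0.85 + 0.76] + 4.34 = 3.01 + 4.34 = 7.35.
Reliability = 7.35 / 8.34 = 0.881.

0.881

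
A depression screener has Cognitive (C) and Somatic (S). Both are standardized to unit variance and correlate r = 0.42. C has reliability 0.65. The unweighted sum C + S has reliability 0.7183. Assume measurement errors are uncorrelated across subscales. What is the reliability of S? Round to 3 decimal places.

Var(C+S) = 2 + 2·0.42 = 2.840.
True-score variance = ρ_C + ρ_S + 2·0.42, so 0.7183 = (0.65 + ρ_S + 0.84) / 2.840.
ρ_S = 0.7183·2.840 − 0.65 − 0.84 = 0.550.

0.550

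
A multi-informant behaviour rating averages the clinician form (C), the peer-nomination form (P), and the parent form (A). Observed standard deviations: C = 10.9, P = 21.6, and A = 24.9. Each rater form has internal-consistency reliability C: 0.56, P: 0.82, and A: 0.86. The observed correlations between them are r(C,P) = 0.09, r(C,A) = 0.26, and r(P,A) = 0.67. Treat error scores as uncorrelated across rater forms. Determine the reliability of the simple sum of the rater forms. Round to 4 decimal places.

0.8943

Var(C+P+A) = 10.9² + 21.6² + 24.9² + 2·[10.9·21.6·0.09 + 10.9·24.9·0.26 + 21.6·24.9·0.67] = 1205.38 + 904.218 = 2109.6.
Under uncorrelated errors the observed covariances equal the true-score covariances, so only the own-variance terms attenuate.
True-score variance = [10.9²·0.56 + 21.6²·0.82 + 24.9²·0.86] + 904.218 = 982.321 + 904.218 = 1886.54.
Reliability = 1886.54 / 2109.6 = 0.8943.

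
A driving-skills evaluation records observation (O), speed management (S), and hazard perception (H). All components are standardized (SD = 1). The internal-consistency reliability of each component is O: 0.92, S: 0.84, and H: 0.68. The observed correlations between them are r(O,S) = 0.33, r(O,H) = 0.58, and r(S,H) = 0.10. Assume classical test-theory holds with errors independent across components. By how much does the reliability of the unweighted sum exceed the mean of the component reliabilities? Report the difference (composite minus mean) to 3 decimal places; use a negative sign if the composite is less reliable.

Var(sum) = 3 + 2.02 = 5.02; true-score variance = 2.44 + 2.02 = 4.46; composite reliability = 0.8884.
Mean component reliability = 0.8133.
Difference = 0.8884 − 0.8133 = 0.075.

0.075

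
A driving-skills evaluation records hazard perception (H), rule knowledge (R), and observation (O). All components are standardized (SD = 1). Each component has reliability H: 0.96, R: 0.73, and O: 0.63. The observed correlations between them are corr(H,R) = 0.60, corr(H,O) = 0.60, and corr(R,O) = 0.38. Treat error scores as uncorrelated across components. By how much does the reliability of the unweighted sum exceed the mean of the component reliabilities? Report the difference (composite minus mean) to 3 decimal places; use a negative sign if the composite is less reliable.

0.116

Var(sum) = 3 + 3.16 = 6.16; true-score variance = 2.32 + 3.16 = 5.48; composite reliability = 0.8896.
Mean component reliability = 0.7733.
Difference = 0.8896 − 0.7733 = 0.116.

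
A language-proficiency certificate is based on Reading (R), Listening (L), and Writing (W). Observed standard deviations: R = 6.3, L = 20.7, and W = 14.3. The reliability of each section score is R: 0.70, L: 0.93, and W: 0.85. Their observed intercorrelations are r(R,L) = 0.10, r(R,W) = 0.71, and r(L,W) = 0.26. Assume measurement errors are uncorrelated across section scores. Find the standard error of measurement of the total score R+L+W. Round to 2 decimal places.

8.52

Var(total) = 672.67 + 307.935 = 980.605.
True-score variance = 600.095 + 307.935 = 908.03, so reliability = 0.9260.
Error variance = 980.605 − 908.03 = 72.5748; SEM = √72.5748 = 8.52.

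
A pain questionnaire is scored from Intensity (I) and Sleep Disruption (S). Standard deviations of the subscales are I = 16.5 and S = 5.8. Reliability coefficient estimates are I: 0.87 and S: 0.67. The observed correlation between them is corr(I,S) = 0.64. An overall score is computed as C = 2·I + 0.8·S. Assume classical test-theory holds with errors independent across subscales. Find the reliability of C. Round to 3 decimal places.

0.886

Var(C) = 2²·16.5² + 0.8²·5.8² + 2·[1.6·16.5·5.8·0.64] = 1110.53 + 195.994 = 1306.52.
Under uncorrelated errors the observed covariances equal the true-score covariances, so only the own-variance terms attenuate.
True-score variance = [2²·16.5²·0.87 + 0.8²·5.8²·0.67] + 195.994 = 961.855 + 195.994 = 1157.85.
Reliability = 1157.85 / 1306.52 = 0.886.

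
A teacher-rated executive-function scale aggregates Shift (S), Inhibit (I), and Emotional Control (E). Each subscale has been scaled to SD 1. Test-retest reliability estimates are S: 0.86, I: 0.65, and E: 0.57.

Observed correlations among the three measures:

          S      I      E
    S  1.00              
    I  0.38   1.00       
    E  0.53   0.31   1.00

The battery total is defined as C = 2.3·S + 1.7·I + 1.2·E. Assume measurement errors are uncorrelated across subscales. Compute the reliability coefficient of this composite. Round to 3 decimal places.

Var(C) = 2.3² + 1.7² + 1.2² + 2·[3.91·0.38 + 2.76·0.53 + 2.04·0.31] = 9.62 + 7.162 = 16.782.
With uncorrelated errors the cross-covariances are all true-score covariance, so they carry over unchanged; only the diagonal terms shrink to ρᵢσᵢ².
True-score variance = [2.3²·0.86 + 1.7²·0.65 + 1.2²·0.57] + 7.162 = 7.2487 + 7.162 = 14.4107.
Reliability = 14.4107 / 16.782 = 0.859.

0.859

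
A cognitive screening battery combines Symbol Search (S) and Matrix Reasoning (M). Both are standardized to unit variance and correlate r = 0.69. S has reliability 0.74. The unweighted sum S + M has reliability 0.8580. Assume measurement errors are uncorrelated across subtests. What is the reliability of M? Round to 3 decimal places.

0.780

Var(S+M) = 2 + 2·0.69 = 3.380.
True-score variance = ρ_S + ρ_M + 2·0.69, so 0.8580 = (0.74 + ρ_M + 1.38) / 3.380.
ρ_M = 0.8580·3.380 − 0.74 − 1.38 = 0.780.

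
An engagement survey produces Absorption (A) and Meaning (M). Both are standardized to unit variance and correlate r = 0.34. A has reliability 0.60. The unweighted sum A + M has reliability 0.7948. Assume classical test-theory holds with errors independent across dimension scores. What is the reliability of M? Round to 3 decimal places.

Var(A+M) = 2 + 2·0.34 = 2.680.
True-score variance = ρ_A + ρ_M + 2·0.34, so 0.7948 = (0.60 + ρ_M + 0.68) / 2.680.
ρ_M = 0.7948·2.680 − 0.60 − 0.68 = 0.850.

0.850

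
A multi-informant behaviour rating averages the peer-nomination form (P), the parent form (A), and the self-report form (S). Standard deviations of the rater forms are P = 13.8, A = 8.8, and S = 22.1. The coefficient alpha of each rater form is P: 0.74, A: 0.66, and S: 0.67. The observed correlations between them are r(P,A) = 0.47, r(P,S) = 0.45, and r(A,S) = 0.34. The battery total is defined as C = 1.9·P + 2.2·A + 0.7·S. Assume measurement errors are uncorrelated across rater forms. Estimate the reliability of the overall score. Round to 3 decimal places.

Var(C) = 1.9²·13.8² + 2.2²·8.8² + 0.7²·22.1² + 2·[4.18·13.8·8.8·0.47 + 1.33·13.8·22.1·0.45 + 1.54·8.8·22.1·0.34] = 1301.62 + 1045.88 = 2347.5.
Because errors are independent across components, Cov(Tᵢ,Tⱼ) = Cov(Xᵢ,Xⱼ); the off-diagonal part of the true-score variance is the same as above.
True-score variance = [1.9²·13.8²·0.74 + 2.2²·8.8²·0.66 + 0.7²·22.1²·0.67] + 1045.88 = 916.461 + 1045.88 = 1962.34.
Reliability = 1962.34 / 2347.5 = 0.836.

0.836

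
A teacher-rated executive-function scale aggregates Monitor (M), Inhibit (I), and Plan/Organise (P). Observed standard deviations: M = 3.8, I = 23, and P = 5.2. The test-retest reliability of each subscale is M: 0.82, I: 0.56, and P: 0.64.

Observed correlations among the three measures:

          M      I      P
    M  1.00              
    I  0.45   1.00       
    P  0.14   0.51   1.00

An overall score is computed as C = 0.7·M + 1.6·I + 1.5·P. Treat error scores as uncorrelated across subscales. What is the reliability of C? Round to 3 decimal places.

0.658

Var(C) = 0.7²·3.8² + 1.6²·23² + 1.5²·5.2² + 2·[1.12·3.8·23·0.45 + 1.05·3.8·5.2·0.14 + 2.4·23·5.2·0.51] = 1422.16 + 386.689 = 1808.85.
Under uncorrelated errors the observed covariances equal the true-score covariances, so only the own-variance terms attenuate.
True-score variance = [0.7²·3.8²·0.82 + 1.6²·23²·0.56 + 1.5²·5.2²·0.64] + 386.689 = 803.114 + 386.689 = 1189.8.
Reliability = 1189.8 / 1808.85 = 0.658.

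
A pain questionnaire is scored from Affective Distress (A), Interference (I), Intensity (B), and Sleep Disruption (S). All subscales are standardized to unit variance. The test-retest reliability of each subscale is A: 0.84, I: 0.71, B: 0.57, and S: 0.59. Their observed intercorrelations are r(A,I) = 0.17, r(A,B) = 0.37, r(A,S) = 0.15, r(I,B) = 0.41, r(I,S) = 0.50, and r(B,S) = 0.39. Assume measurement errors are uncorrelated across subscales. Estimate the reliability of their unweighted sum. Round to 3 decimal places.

0.838

Var(A+I+B+S) = 4 + 2·[0.17 + 0.37 + 0.15 + 0.41 + 0.50 + 0.39] = 4 + 3.98 = 7.98.
Under uncorrelated errors the observed covariances equal the true-score covariances, so only the own-variance terms attenuate.
True-score variance = [0.84 + 0.71 + 0.57 + 0.59] + 3.98 = 2.71 + 3.98 = 6.69.
Reliability = 6.69 / 7.98 = 0.838.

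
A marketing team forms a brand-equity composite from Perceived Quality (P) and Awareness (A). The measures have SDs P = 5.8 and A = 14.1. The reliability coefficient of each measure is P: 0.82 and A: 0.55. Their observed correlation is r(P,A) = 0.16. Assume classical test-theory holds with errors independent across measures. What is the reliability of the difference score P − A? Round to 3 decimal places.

0.537

Var(P−A) = 5.8² + 14.1² − 2·5.8·14.1·0.16 = 232.45 − 26.1696 = 206.28.
With uncorrelated errors the cross-covariances are all true-score covariance, so they carry over unchanged; only the diagonal terms shrink to ρᵢσᵢ².
True-score variance = [5.8²·0.82 + 14.1²·0.55] − 26.1696 = 136.93 − 26.1696 = 110.761.
Reliability = 110.761 / 206.28 = 0.537.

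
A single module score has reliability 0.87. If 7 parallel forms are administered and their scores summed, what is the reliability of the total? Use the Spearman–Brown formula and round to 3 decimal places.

ρ_k = kρ / (1 + (k−1)ρ) = 7·0.87 / (1 + 6·0.87) = 6.090 / 6.220 = 0.979.

0.979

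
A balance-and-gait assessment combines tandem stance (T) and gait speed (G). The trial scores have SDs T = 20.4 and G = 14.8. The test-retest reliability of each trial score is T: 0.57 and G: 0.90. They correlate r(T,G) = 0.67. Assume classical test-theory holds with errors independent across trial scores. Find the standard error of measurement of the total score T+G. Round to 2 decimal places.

14.17

Var(total) = 635.2 + 404.573 = 1039.77.
True-score variance = 434.347 + 404.573 = 838.92, so reliability = 0.8068.
Error variance = 1039.77 − 838.92 = 200.853; SEM = √200.853 = 14.17.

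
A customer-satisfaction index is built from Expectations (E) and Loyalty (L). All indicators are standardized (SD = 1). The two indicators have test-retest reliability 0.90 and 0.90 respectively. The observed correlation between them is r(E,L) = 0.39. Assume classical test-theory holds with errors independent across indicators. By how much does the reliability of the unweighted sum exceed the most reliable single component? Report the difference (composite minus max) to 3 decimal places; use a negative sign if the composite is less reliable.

0.028

Var(sum) = 2 + 0.78 = 2.78; true-score variance = 1.8 + 0.78 = 2.58; composite reliability = 0.9281.
Max component reliability = 0.9000.
Difference = 0.9281 − 0.9000 = 0.028.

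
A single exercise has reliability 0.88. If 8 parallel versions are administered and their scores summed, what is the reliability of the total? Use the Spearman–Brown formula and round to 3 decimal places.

0.983

ρ_k = kρ / (1 + (k−1)ρ) = 8·0.88 / (1 + 7·0.88) = 7.040 / 7.160 = 0.983.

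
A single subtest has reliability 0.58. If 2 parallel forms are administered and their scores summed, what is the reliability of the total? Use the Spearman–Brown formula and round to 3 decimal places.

0.734

ρ_k = kρ / (1 + (k−1)ρ) = 2·0.58 / (1 + 1·0.58) = 1.160 / 1.580 = 0.734.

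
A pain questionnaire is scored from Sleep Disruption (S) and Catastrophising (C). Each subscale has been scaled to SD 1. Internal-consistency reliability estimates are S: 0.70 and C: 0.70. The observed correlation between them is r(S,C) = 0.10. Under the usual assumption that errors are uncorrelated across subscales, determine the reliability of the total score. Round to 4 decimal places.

Var(S+C) = 2 + 2·[0.10] = 2 + 0.2 = 2.2.
With uncorrelated errors the cross-covariances are all true-score covariance, so they carry over unchanged; only the diagonal terms shrink to ρᵢσᵢ².
True-score variance = [0.70 + 0.70] + 0.2 = 1.4 + 0.2 = 1.6.
Reliability = 1.6 / 2.2 = 0.7273.

0.7273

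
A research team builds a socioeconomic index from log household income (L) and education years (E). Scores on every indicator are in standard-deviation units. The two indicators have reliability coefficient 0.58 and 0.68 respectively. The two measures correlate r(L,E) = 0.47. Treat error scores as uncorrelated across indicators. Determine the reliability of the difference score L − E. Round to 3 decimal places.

Var(L−E) = 1 + 1 − 2·0.47 = 2 − 0.94 = 1.06.
With uncorrelated errors the cross-covariances are all true-score covariance, so they carry over unchanged; only the diagonal terms shrink to ρᵢσᵢ².
True-score variance = [0.58 + 0.68] − 0.94 = 1.26 − 0.94 = 0.32.
Reliability = 0.32 / 1.06 = 0.302.

0.302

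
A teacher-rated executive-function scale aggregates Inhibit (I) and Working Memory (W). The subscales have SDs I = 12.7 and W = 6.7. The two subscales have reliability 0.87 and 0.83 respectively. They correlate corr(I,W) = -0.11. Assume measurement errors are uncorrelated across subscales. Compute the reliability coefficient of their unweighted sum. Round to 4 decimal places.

Var(I+W) = 12.7² + 6.7² + 2·[12.7·6.7·(-0.11)] = 206.18 − 18.7198 = 187.46.
Under uncorrelated errors the observed covariances equal the true-score covariances, so only the own-variance terms attenuate.
True-score variance = [12.7²·0.87 + 6.7²·0.83] − 18.7198 = 177.581 − 18.7198 = 158.861.
Reliability = 158.861 / 187.46 = 0.8474.

0.8474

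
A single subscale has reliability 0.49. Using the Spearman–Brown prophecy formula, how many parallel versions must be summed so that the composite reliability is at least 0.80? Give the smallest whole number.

k ≥ ρ*(1−ρ₁)/(ρ₁(1−ρ*)) = 0.80·0.51 / (0.49·0.20) = 4.163.
Smallest integer k = 5.

5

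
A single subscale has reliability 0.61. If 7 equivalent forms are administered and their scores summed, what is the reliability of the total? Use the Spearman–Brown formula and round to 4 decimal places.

0.9163

ρ_k = kρ / (1 + (k−1)ρ) = 7·0.61 / (1 + 6·0.61) = 4.270 / 4.660 = 0.9163.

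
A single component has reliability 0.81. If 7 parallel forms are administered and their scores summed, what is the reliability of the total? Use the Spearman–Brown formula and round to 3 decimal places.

0.968

ρ_k = kρ / (1 + (k−1)ρ) = 7·0.81 / (1 + 6·0.81) = 5.670 / 5.860 = 0.968.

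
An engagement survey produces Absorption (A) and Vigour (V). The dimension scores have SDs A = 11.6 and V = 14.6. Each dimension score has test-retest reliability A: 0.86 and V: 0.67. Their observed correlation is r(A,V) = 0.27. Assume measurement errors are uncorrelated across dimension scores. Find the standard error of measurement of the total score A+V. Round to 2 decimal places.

9.44

Var(total) = 347.72 + 91.4544 = 439.174.
True-score variance = 258.539 + 91.4544 = 349.993, so reliability = 0.7969.
Error variance = 439.174 − 349.993 = 89.1812; SEM = √89.1812 = 9.44.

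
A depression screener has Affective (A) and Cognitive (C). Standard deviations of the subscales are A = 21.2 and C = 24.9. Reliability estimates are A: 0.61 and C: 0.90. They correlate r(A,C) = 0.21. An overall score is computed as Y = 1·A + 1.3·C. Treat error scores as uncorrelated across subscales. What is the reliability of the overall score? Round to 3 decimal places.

Var(Y) = 21.2² + 1.3²·24.9² + 2·[1.3·21.2·24.9·0.21] = 1497.26 + 288.222 = 1785.48.
Under uncorrelated errors the observed covariances equal the true-score covariances, so only the own-variance terms attenuate.
True-score variance = [21.2²·0.61 + 1.3²·24.9²·0.90] + 288.222 = 1217.19 + 288.222 = 1505.42.
Reliability = 1505.42 / 1785.48 = 0.843.

0.843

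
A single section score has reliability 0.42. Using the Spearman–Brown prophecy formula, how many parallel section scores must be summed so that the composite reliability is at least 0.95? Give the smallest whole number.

k ≥ ρ*(1−ρ₁)/(ρ₁(1−ρ*)) = 0.95·0.58 / (0.42·0.05) = 26.238.
Smallest integer k = 27.

27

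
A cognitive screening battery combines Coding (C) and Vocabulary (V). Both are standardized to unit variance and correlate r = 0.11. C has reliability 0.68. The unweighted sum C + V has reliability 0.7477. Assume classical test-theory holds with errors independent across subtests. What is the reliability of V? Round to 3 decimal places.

Var(C+V) = 2 + 2·0.11 = 2.220.
True-score variance = ρ_C + ρ_V + 2·0.11, so 0.7477 = (0.68 + ρ_V + 0.22) / 2.220.
ρ_V = 0.7477·2.220 − 0.68 − 0.22 = 0.760.

0.760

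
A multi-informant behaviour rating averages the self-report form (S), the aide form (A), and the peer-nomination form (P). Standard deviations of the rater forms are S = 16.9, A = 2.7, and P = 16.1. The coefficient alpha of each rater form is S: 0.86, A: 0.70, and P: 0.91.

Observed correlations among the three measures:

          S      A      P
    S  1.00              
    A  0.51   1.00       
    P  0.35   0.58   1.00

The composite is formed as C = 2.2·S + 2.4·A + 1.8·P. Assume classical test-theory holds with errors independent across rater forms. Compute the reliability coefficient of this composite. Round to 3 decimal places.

Var(C) = 2.2²·16.9² + 2.4²·2.7² + 1.8²·16.1² + 2·[5.28·16.9·2.7·0.51 + 3.96·16.9·16.1·0.35 + 4.32·2.7·16.1·0.58] = 2264.18 + 1217.82 = 3482.
Under uncorrelated errors the observed covariances equal the true-score covariances, so only the own-variance terms attenuate.
True-score variance = [2.2²·16.9²·0.86 + 2.4²·2.7²·0.70 + 1.8²·16.1²·0.91] + 1217.82 = 1982.47 + 1217.82 = 3200.29.
Reliability = 3200.29 / 3482 = 0.919.

0.919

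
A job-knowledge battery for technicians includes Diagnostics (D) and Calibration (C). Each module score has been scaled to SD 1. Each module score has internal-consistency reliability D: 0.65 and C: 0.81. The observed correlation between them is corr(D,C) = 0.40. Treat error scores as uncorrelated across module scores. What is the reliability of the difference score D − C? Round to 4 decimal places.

Var(D−C) = 1 + 1 − 2·0.40 = 2 − 0.8 = 1.2.
With uncorrelated errors the cross-covariances are all true-score covariance, so they carry over unchanged; only the diagonal terms shrink to ρᵢσᵢ².
True-score variance = [0.65 + 0.81] − 0.8 = 1.46 − 0.8 = 0.66.
Reliability = 0.66 / 1.2 = 0.5500.

0.5500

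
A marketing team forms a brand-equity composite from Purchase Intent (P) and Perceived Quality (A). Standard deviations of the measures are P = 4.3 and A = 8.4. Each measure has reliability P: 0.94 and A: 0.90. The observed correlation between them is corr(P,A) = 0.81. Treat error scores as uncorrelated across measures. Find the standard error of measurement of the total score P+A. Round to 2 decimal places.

2.86

Var(total) = 89.05 + 58.5144 = 147.564.
True-score variance = 80.8846 + 58.5144 = 139.399, so reliability = 0.9447.
Error variance = 147.564 − 139.399 = 8.1654; SEM = √8.1654 = 2.86.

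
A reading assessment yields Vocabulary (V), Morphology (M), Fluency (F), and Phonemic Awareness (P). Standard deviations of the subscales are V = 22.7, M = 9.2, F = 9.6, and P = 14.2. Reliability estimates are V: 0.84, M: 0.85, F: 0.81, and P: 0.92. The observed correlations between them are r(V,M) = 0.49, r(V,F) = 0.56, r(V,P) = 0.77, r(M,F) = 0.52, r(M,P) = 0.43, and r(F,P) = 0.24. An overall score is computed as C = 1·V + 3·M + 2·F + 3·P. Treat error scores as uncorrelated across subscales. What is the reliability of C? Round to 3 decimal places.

0.949

Var(C) = 22.7² + 3²·9.2² + 2²·9.6² + 3²·14.2² + 2·[3·22.7·9.2·0.49 + 2·22.7·9.6·0.56 + 3·22.7·14.2·0.77 + 6·9.2·9.6·0.52 + 9·9.2·14.2·0.43 + 6·9.6·14.2·0.24] = 3460.45 + 4546.21 = 8006.66.
Because errors are independent across components, Cov(Tᵢ,Tⱼ) = Cov(Xᵢ,Xⱼ); the off-diagonal part of the true-score variance is the same as above.
True-score variance = [22.7²·0.84 + 3²·9.2²·0.85 + 2²·9.6²·0.81 + 3²·14.2²·0.92] + 4546.21 = 3048.52 + 4546.21 = 7594.73.
Reliability = 7594.73 / 8006.66 = 0.949.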